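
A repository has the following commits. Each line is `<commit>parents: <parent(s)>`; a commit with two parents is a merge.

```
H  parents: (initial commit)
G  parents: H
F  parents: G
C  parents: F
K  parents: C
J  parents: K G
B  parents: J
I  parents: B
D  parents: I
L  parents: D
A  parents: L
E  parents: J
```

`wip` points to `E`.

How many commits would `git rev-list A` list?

Walking parent pointers from A: reachable set = {A, B, C, D, F, G, H, I, J, K, L}.
That is 11 commits.

11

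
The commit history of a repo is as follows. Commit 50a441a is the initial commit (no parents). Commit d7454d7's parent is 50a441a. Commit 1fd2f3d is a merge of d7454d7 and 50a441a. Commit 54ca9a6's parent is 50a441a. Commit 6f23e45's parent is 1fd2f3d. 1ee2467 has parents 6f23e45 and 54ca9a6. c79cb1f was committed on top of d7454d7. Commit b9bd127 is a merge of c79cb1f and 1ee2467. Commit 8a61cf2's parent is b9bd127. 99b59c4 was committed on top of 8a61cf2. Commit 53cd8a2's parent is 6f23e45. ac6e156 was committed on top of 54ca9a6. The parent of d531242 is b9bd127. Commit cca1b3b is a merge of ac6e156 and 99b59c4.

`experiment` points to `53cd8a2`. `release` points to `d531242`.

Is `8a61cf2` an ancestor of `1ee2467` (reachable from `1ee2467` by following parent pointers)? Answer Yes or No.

No

Ancestors of 1ee2467: {1ee2467, 1fd2f3d, 50a441a, 54ca9a6, 6f23e45, d7454d7}.
8a61cf2 is not in that set, so it is not an ancestor of 1ee2467.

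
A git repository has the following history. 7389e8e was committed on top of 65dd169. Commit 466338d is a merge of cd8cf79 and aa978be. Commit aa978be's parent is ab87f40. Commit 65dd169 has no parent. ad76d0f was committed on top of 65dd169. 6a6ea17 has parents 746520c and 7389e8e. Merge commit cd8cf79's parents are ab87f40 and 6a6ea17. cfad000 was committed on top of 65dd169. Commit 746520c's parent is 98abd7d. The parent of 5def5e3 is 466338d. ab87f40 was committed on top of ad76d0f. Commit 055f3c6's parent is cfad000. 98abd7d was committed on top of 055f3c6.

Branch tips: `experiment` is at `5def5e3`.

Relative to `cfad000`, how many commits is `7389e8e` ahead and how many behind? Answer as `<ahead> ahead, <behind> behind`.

Reachable from 7389e8e: {65dd169, 7389e8e}.
Reachable from cfad000: {65dd169, cfad000}.
Only in 7389e8e's history (ahead): {7389e8e} — 1.
Only in cfad000's history (behind): {cfad000} — 1.

1 ahead, 1 behind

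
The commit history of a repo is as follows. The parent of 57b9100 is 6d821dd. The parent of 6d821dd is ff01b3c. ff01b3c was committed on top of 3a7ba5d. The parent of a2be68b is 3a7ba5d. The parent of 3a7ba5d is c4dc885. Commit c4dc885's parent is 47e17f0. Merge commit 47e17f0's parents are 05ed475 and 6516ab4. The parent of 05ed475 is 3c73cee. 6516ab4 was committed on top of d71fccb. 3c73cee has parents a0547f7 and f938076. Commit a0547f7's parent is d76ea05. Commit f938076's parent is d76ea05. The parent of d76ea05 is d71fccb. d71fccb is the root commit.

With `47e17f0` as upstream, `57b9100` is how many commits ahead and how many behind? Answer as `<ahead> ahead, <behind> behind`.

5 ahead, 0 behind

Reachable from 57b9100: {05ed475, 3a7ba5d, 3c73cee, 47e17f0, 57b9100, 6516ab4, 6d821dd, a0547f7, c4dc885, d71fccb, d76ea05, f938076, ff01b3c}.
Reachable from 47e17f0: {05ed475, 3c73cee, 47e17f0, 6516ab4, a0547f7, d71fccb, d76ea05, f938076}.
Only in 57b9100's history (ahead): {3a7ba5d, 57b9100, 6d821dd, c4dc885, ff01b3c} — 5.
Only in 47e17f0's history (behind): {} — 0.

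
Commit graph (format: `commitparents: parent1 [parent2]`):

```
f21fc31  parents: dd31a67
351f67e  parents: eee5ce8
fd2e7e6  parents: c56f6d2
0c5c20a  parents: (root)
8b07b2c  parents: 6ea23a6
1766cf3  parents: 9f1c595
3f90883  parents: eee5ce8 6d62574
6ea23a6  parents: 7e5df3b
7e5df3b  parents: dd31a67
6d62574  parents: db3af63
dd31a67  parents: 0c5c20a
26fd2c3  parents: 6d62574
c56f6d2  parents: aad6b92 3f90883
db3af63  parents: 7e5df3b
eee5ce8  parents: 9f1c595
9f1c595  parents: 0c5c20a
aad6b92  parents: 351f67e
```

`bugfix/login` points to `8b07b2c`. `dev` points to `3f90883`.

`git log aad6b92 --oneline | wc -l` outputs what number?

Walking parent pointers from aad6b92: reachable set = {0c5c20a, 351f67e, 9f1c595, aad6b92, eee5ce8}.
That is 5 commits.

5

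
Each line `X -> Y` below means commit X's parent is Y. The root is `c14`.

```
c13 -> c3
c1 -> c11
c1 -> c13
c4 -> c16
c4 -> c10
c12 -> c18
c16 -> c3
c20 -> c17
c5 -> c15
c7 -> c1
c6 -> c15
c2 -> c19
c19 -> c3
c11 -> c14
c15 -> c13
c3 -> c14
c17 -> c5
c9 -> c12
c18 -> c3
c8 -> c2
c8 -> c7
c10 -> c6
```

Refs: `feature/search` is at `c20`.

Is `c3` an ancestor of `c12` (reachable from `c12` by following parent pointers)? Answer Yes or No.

Yes

Ancestors of c12 (commits reachable by following parents): {c12, c14, c18, c3}.
c3 is in that set, so it is an ancestor of c12.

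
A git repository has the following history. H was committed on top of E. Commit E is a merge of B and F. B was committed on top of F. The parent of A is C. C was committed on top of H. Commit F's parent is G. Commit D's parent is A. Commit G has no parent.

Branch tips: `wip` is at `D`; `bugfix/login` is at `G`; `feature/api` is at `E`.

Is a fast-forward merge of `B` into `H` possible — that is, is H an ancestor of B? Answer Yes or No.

No

A fast-forward from H to B is possible iff H is an ancestor of B.
Ancestors of B: {B, F, G}.
H is not among them, so fast-forward is not possible.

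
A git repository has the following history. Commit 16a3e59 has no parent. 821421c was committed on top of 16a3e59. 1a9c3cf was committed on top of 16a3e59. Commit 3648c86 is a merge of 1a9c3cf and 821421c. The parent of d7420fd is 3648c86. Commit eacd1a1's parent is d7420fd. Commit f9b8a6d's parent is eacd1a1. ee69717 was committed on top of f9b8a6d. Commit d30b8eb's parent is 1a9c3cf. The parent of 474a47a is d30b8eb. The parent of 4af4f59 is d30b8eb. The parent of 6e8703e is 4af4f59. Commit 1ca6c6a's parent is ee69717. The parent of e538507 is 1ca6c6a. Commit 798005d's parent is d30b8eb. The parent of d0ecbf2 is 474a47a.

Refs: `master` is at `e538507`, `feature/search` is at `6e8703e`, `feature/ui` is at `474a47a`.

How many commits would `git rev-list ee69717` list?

8

Walking parent pointers from ee69717: reachable set = {16a3e59, 1a9c3cf, 3648c86, 821421c, d7420fd, eacd1a1, ee69717, f9b8a6d}.
That is 8 commits.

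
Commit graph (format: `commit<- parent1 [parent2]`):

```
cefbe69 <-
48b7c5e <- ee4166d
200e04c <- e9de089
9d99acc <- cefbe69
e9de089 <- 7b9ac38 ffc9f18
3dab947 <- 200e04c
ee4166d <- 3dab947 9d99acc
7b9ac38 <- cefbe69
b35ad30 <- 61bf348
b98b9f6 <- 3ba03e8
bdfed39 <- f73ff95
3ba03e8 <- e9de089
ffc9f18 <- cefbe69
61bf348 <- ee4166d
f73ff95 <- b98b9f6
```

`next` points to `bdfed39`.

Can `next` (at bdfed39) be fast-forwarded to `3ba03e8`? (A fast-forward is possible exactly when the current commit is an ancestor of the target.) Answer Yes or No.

A fast-forward from bdfed39 to 3ba03e8 is possible iff bdfed39 is an ancestor of 3ba03e8.
Ancestors of 3ba03e8: {3ba03e8, 7b9ac38, cefbe69, e9de089, ffc9f18}.
bdfed39 is not among them, so fast-forward is not possible.

No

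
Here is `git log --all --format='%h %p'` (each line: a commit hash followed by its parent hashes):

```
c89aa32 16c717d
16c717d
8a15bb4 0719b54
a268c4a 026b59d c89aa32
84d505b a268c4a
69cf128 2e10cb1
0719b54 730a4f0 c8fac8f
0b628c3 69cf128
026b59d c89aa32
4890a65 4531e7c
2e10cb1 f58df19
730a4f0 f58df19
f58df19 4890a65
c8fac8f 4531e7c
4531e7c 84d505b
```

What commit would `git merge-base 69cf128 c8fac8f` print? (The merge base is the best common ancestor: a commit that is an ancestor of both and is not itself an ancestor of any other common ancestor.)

Ancestors of 69cf128: {026b59d, 16c717d, 2e10cb1, 4531e7c, 4890a65, 69cf128, 84d505b, a268c4a, c89aa32, f58df19}.
Ancestors of c8fac8f: {026b59d, 16c717d, 4531e7c, 84d505b, a268c4a, c89aa32, c8fac8f}.
Common ancestors: {026b59d, 16c717d, 4531e7c, 84d505b, a268c4a, c89aa32}.
Among these, 4531e7c is not an ancestor of any other common ancestor — it is the merge base.

4531e7c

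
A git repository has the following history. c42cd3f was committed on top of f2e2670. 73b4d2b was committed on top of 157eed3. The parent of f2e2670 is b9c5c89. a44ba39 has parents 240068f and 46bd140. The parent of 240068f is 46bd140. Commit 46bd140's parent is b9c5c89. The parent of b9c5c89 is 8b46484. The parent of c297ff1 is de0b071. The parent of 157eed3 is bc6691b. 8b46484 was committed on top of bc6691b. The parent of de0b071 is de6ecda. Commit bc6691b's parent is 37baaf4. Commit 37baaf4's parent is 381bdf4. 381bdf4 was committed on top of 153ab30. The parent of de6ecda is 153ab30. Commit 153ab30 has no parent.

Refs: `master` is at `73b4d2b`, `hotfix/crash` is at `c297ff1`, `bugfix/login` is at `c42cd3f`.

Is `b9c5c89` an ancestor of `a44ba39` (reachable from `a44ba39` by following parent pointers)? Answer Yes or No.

Yes

Ancestors of a44ba39 (commits reachable by following parents): {153ab30, 240068f, 37baaf4, 381bdf4, 46bd140, 8b46484, a44ba39, b9c5c89, bc6691b}.
b9c5c89 is in that set, so it is an ancestor of a44ba39.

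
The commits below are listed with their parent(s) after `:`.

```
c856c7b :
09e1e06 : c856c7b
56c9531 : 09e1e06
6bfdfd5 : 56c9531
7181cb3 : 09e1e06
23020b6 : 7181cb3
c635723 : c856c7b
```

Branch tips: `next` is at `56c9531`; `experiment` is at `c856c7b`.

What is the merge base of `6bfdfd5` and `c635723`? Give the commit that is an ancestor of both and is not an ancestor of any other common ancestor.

Ancestors of 6bfdfd5: {09e1e06, 56c9531, 6bfdfd5, c856c7b}.
Ancestors of c635723: {c635723, c856c7b}.
Common ancestors: {c856c7b}.
The only common ancestor is c856c7b, so it is the merge base.

c856c7b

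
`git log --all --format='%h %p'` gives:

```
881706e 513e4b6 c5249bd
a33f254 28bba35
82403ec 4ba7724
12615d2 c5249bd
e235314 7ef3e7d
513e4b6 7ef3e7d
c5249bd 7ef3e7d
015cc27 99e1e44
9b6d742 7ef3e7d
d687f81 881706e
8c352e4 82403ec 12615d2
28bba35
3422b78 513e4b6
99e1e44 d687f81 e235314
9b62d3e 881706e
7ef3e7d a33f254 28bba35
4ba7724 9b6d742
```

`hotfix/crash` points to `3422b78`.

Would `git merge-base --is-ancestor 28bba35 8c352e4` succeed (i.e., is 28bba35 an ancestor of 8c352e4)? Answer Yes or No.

Yes

Ancestors of 8c352e4 (commits reachable by following parents): {12615d2, 28bba35, 4ba7724, 7ef3e7d, 82403ec, 8c352e4, 9b6d742, a33f254, c5249bd}.
28bba35 is in that set, so it is an ancestor of 8c352e4.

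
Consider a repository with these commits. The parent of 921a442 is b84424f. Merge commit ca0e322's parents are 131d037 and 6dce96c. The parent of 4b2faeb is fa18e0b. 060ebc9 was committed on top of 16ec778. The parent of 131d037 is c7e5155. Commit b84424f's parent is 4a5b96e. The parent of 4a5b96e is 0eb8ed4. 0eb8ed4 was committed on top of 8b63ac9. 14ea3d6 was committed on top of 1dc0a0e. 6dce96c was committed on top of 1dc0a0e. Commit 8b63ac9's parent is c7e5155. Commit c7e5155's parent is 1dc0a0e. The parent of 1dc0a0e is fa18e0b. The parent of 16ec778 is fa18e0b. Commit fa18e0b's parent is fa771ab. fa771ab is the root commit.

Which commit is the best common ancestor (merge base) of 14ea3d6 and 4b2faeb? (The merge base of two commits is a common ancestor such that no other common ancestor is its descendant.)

Ancestors of 14ea3d6: {14ea3d6, 1dc0a0e, fa18e0b, fa771ab}.
Ancestors of 4b2faeb: {4b2faeb, fa18e0b, fa771ab}.
Common ancestors: {fa18e0b, fa771ab}.
Among these, fa18e0b is not an ancestor of any other common ancestor — it is the merge base.

fa18e0b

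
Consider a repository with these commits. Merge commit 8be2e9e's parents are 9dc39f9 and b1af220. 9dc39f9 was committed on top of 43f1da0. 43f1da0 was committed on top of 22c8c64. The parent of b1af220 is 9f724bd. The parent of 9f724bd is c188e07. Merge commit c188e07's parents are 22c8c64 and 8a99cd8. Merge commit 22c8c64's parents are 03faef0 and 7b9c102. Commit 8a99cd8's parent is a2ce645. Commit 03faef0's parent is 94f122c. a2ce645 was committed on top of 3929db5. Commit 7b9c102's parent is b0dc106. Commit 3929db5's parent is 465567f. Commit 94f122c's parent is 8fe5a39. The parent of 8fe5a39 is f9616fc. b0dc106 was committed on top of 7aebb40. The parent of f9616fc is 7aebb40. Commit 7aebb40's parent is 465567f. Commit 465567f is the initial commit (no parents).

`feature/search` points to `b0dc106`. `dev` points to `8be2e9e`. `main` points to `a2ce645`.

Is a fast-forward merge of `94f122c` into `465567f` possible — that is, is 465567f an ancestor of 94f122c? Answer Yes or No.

A fast-forward from 465567f to 94f122c is possible iff 465567f is an ancestor of 94f122c.
Ancestors of 94f122c: {465567f, 7aebb40, 8fe5a39, 94f122c, f9616fc}.
465567f is among them, so fast-forward is possible.

Yes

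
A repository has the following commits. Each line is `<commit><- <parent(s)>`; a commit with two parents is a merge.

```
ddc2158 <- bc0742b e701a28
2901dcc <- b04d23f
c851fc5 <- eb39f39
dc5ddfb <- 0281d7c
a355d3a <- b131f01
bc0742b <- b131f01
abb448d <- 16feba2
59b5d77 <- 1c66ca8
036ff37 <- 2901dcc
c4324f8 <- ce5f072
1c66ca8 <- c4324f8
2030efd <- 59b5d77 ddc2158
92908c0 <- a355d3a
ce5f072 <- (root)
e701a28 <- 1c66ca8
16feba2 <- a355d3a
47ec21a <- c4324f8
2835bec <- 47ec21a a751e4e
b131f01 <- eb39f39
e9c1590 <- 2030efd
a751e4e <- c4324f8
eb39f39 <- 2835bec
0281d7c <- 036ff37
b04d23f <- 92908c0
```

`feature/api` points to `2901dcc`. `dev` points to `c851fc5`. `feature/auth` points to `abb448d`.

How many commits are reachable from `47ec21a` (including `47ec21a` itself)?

3

Walking parent pointers from 47ec21a: reachable set = {47ec21a, c4324f8, ce5f072}.
That is 3 commits.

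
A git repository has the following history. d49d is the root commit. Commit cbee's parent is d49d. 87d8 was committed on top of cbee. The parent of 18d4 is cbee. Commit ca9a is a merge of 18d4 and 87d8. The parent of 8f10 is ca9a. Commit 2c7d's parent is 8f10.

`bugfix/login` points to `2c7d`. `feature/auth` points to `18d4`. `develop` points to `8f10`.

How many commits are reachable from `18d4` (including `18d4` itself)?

Walking parent pointers from 18d4: reachable set = {18d4, cbee, d49d}.
That is 3 commits.

3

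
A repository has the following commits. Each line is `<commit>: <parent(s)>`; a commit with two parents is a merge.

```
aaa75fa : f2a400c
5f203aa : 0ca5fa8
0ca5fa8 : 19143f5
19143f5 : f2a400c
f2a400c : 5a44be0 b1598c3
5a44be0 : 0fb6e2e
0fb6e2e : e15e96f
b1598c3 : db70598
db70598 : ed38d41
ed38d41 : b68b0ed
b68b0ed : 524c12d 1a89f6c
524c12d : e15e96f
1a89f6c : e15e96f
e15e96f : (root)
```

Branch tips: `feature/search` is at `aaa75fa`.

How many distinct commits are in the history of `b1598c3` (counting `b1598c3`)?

7

Walking parent pointers from b1598c3: reachable set = {1a89f6c, 524c12d, b1598c3, b68b0ed, db70598, e15e96f, ed38d41}.
That is 7 commits.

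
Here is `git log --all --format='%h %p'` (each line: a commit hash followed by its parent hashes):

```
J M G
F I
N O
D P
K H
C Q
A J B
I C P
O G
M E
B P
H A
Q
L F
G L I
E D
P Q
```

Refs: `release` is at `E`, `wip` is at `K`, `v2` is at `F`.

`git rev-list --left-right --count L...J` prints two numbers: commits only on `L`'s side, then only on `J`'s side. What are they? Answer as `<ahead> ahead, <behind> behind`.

0 ahead, 5 behind

Reachable from L: {C, F, I, L, P, Q}.
Reachable from J: {C, D, E, F, G, I, J, L, M, P, Q}.
Only in L's history (ahead): {} — 0.
Only in J's history (behind): {D, E, G, J, M} — 5.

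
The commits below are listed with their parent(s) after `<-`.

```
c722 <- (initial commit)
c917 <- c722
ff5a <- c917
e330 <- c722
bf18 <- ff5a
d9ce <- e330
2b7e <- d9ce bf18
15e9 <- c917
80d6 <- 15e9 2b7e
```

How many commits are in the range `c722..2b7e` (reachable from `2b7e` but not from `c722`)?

Reachable from 2b7e: {2b7e, bf18, c722, c917, d9ce, e330, ff5a}.
Reachable from c722: {c722}.
In 2b7e's history but not c722's: {2b7e, bf18, c917, d9ce, e330, ff5a} — 6 commits.

6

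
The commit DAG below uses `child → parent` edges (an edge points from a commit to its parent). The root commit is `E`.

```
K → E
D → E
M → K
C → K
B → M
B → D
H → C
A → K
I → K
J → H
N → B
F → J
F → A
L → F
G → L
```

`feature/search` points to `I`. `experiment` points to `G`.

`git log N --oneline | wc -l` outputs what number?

6

Walking parent pointers from N: reachable set = {B, D, E, K, M, N}.
That is 6 commits.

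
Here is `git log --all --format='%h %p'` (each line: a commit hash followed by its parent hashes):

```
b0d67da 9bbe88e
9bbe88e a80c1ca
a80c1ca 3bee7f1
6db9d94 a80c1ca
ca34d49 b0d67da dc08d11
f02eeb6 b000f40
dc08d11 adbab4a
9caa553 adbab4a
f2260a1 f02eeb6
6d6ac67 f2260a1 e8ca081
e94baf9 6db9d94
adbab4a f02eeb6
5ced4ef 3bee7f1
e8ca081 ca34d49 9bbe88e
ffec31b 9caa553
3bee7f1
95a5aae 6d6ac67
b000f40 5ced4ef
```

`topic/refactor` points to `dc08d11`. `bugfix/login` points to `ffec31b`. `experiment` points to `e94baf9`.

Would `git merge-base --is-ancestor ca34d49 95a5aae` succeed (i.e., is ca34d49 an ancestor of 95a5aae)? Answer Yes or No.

Ancestors of 95a5aae (commits reachable by following parents): {3bee7f1, 5ced4ef, 6d6ac67, 95a5aae, 9bbe88e, a80c1ca, adbab4a, b000f40, b0d67da, ca34d49, dc08d11, e8ca081, f02eeb6, f2260a1}.
ca34d49 is in that set, so it is an ancestor of 95a5aae.

Yes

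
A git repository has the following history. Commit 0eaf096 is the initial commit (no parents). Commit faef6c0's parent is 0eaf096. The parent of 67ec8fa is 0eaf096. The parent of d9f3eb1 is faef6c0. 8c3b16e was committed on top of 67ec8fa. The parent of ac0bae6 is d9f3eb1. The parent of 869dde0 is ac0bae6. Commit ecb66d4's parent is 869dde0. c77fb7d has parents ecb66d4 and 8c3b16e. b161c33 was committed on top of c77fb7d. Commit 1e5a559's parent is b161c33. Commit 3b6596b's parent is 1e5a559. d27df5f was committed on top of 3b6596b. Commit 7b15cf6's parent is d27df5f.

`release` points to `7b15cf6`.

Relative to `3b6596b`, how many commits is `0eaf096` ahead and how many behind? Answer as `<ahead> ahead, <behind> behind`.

0 ahead, 11 behind

Reachable from 0eaf096: {0eaf096}.
Reachable from 3b6596b: {0eaf096, 1e5a559, 3b6596b, 67ec8fa, 869dde0, 8c3b16e, ac0bae6, b161c33, c77fb7d, d9f3eb1, ecb66d4, faef6c0}.
Only in 0eaf096's history (ahead): {} — 0.
Only in 3b6596b's history (behind): {1e5a559, 3b6596b, 67ec8fa, 869dde0, 8c3b16e, ac0bae6, b161c33, c77fb7d, d9f3eb1, ecb66d4, faef6c0} — 11.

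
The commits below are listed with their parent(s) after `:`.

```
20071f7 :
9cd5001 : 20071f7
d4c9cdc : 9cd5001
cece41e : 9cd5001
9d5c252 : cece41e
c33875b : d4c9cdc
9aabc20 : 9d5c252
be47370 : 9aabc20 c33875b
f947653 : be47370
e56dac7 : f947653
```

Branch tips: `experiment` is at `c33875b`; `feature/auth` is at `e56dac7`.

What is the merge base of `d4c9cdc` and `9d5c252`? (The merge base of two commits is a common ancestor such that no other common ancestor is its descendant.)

9cd5001

Ancestors of d4c9cdc: {20071f7, 9cd5001, d4c9cdc}.
Ancestors of 9d5c252: {20071f7, 9cd5001, 9d5c252, cece41e}.
Common ancestors: {20071f7, 9cd5001}.
Among these, 9cd5001 is not an ancestor of any other common ancestor — it is the merge base.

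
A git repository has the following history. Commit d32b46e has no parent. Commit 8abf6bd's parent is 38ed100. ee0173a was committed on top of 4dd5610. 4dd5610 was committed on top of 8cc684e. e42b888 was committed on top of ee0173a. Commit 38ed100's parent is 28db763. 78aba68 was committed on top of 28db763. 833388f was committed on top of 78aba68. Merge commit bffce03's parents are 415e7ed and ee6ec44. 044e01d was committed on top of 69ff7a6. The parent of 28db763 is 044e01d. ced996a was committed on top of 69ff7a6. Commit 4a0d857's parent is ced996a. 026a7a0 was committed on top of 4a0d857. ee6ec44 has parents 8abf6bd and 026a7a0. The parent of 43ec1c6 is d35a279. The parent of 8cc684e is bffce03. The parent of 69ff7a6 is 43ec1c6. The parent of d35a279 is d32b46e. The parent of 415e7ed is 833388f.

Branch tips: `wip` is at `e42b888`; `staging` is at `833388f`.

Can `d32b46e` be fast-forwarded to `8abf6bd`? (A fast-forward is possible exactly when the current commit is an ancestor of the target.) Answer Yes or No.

A fast-forward from d32b46e to 8abf6bd is possible iff d32b46e is an ancestor of 8abf6bd.
Ancestors of 8abf6bd: {044e01d, 28db763, 38ed100, 43ec1c6, 69ff7a6, 8abf6bd, d32b46e, d35a279}.
d32b46e is among them, so fast-forward is possible.

Yes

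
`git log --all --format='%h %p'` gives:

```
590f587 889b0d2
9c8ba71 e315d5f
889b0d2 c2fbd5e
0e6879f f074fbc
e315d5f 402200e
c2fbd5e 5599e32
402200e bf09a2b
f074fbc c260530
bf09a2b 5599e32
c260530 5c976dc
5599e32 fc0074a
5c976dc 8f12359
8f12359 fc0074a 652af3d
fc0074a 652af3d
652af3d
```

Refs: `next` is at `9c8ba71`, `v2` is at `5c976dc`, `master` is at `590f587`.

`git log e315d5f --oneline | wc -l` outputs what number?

6

Walking parent pointers from e315d5f: reachable set = {402200e, 5599e32, 652af3d, bf09a2b, e315d5f, fc0074a}.
That is 6 commits.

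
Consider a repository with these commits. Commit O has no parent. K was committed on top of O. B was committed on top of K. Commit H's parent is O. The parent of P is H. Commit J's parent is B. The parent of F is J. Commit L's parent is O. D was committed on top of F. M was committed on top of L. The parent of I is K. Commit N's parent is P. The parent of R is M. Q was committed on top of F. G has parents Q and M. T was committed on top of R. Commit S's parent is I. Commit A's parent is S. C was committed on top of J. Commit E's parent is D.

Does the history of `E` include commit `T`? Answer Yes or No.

Ancestors of E: {B, D, E, F, J, K, O}.
T is not in that set, so it is not an ancestor of E.

No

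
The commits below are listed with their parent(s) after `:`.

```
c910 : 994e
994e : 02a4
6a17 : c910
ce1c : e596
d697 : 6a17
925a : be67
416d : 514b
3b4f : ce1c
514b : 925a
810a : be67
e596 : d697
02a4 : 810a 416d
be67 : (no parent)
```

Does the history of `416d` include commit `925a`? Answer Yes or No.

Yes

Ancestors of 416d (commits reachable by following parents): {416d, 514b, 925a, be67}.
925a is in that set, so it is an ancestor of 416d.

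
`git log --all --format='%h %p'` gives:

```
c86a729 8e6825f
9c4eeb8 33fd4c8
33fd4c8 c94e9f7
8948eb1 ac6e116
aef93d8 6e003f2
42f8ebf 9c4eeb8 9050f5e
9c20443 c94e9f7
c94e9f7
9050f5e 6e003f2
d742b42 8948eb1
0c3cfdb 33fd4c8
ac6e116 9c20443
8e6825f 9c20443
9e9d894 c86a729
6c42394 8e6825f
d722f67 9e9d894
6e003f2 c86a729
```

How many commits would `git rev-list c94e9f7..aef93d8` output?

5

Reachable from aef93d8: {6e003f2, 8e6825f, 9c20443, aef93d8, c86a729, c94e9f7}.
Reachable from c94e9f7: {c94e9f7}.
In aef93d8's history but not c94e9f7's: {6e003f2, 8e6825f, 9c20443, aef93d8, c86a729} — 5 commits.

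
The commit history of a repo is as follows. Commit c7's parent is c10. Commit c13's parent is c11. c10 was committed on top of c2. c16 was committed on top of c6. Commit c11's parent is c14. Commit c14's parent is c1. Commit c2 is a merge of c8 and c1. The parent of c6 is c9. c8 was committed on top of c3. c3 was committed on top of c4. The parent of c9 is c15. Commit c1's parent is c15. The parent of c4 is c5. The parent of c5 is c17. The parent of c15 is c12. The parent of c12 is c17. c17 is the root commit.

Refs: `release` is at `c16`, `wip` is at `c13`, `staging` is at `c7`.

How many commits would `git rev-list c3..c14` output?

Reachable from c14: {c1, c12, c14, c15, c17}.
Reachable from c3: {c17, c3, c4, c5}.
In c14's history but not c3's: {c1, c12, c14, c15} — 4 commits.

4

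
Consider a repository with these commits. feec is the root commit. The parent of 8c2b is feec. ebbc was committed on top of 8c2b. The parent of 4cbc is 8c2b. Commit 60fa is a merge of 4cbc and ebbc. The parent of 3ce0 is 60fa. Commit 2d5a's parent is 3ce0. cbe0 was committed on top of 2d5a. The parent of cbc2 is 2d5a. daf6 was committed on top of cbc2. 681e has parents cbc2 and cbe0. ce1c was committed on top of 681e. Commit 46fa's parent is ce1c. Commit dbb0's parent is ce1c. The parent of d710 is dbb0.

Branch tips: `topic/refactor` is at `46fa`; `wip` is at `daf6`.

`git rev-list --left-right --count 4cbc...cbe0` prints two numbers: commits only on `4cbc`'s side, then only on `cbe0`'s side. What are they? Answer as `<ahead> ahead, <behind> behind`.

0 ahead, 5 behind

Reachable from 4cbc: {4cbc, 8c2b, feec}.
Reachable from cbe0: {2d5a, 3ce0, 4cbc, 60fa, 8c2b, cbe0, ebbc, feec}.
Only in 4cbc's history (ahead): {} — 0.
Only in cbe0's history (behind): {2d5a, 3ce0, 60fa, cbe0, ebbc} — 5.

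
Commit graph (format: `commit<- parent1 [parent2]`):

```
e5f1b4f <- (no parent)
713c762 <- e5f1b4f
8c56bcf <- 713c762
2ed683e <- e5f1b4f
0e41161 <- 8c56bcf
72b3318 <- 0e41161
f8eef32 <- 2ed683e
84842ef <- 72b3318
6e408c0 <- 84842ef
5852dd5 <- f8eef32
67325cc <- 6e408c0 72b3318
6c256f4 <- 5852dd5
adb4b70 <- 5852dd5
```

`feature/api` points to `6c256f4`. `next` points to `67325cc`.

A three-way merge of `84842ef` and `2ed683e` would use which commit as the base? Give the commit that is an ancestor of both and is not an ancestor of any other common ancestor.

e5f1b4f

Ancestors of 84842ef: {0e41161, 713c762, 72b3318, 84842ef, 8c56bcf, e5f1b4f}.
Ancestors of 2ed683e: {2ed683e, e5f1b4f}.
Common ancestors: {e5f1b4f}.
The only common ancestor is e5f1b4f, so it is the merge base.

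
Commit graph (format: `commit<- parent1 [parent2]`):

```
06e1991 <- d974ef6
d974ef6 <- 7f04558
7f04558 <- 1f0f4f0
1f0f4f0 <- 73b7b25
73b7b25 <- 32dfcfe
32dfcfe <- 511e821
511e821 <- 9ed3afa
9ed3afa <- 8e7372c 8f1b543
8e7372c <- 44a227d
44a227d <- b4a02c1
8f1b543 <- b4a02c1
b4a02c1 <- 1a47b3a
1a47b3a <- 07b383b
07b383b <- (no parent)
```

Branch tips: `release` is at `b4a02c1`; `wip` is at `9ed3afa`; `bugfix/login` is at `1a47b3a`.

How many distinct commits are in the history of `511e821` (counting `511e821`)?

8

Walking parent pointers from 511e821: reachable set = {07b383b, 1a47b3a, 44a227d, 511e821, 8e7372c, 8f1b543, 9ed3afa, b4a02c1}.
That is 8 commits.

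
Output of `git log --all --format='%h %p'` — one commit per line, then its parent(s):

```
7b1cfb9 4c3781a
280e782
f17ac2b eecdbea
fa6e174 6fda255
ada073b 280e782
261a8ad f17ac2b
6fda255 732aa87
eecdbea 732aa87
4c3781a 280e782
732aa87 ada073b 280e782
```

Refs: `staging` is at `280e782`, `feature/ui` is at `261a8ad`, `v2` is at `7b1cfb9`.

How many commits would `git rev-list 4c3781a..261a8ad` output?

Reachable from 261a8ad: {261a8ad, 280e782, 732aa87, ada073b, eecdbea, f17ac2b}.
Reachable from 4c3781a: {280e782, 4c3781a}.
In 261a8ad's history but not 4c3781a's: {261a8ad, 732aa87, ada073b, eecdbea, f17ac2b} — 5 commits.

5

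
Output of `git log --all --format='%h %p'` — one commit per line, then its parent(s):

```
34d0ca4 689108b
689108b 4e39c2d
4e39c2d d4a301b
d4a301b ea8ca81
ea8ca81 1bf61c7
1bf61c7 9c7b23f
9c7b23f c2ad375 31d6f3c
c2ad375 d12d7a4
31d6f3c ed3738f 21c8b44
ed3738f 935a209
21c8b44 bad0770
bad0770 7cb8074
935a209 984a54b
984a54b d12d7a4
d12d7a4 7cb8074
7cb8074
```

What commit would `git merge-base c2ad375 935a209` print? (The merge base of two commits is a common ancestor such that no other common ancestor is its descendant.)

Ancestors of c2ad375: {7cb8074, c2ad375, d12d7a4}.
Ancestors of 935a209: {7cb8074, 935a209, 984a54b, d12d7a4}.
Common ancestors: {7cb8074, d12d7a4}.
Among these, d12d7a4 is not an ancestor of any other common ancestor — it is the merge base.

d12d7a4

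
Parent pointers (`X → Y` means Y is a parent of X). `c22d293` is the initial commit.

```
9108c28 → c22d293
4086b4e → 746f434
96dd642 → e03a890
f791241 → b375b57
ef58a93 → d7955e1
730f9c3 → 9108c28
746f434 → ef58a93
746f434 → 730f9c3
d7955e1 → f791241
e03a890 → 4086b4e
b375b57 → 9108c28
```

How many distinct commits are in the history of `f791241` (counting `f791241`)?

Walking parent pointers from f791241: reachable set = {9108c28, b375b57, c22d293, f791241}.
That is 4 commits.

4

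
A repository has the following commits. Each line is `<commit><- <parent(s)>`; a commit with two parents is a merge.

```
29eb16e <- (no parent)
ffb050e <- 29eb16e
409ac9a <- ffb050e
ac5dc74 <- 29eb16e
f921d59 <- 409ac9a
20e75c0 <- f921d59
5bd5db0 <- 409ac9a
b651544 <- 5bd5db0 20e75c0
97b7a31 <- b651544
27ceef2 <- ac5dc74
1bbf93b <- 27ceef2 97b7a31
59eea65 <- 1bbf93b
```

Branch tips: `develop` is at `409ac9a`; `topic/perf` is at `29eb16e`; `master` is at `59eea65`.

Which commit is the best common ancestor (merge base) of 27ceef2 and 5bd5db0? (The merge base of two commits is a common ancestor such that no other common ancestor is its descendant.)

Ancestors of 27ceef2: {27ceef2, 29eb16e, ac5dc74}.
Ancestors of 5bd5db0: {29eb16e, 409ac9a, 5bd5db0, ffb050e}.
Common ancestors: {29eb16e}.
The only common ancestor is 29eb16e, so it is the merge base.

29eb16e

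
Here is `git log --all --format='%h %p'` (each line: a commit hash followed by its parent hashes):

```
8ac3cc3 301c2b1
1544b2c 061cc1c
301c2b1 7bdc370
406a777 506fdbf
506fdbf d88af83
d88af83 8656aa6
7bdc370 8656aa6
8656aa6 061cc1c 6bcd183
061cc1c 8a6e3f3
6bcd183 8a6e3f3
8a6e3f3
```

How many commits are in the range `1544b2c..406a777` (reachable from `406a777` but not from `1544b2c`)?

5

Reachable from 406a777: {061cc1c, 406a777, 506fdbf, 6bcd183, 8656aa6, 8a6e3f3, d88af83}.
Reachable from 1544b2c: {061cc1c, 1544b2c, 8a6e3f3}.
In 406a777's history but not 1544b2c's: {406a777, 506fdbf, 6bcd183, 8656aa6, d88af83} — 5 commits.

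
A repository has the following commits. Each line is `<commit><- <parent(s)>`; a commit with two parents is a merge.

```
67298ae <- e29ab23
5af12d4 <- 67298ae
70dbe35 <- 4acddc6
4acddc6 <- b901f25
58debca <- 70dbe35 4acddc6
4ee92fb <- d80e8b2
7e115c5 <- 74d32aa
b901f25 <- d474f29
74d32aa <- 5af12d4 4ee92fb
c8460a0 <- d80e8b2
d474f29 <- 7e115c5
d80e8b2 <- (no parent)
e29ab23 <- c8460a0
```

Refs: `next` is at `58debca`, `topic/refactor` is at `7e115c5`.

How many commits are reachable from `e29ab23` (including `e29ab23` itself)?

Walking parent pointers from e29ab23: reachable set = {c8460a0, d80e8b2, e29ab23}.
That is 3 commits.

3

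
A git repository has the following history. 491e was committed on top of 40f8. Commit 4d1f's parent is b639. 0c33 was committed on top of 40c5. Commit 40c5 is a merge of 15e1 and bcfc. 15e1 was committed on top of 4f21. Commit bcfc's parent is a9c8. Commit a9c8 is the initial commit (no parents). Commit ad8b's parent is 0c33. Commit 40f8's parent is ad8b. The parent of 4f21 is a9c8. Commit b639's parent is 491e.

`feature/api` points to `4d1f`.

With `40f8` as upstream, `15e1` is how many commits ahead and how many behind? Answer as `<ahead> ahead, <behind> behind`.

Reachable from 15e1: {15e1, 4f21, a9c8}.
Reachable from 40f8: {0c33, 15e1, 40c5, 40f8, 4f21, a9c8, ad8b, bcfc}.
Only in 15e1's history (ahead): {} — 0.
Only in 40f8's history (behind): {0c33, 40c5, 40f8, ad8b, bcfc} — 5.

0 ahead, 5 behind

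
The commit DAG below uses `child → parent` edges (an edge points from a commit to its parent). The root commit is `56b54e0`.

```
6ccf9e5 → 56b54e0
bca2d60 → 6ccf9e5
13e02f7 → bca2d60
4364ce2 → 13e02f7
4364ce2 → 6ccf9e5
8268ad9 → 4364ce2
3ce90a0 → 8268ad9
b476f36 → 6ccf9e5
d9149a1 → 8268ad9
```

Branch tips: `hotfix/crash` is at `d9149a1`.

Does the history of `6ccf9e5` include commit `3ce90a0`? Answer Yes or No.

No

Ancestors of 6ccf9e5: {56b54e0, 6ccf9e5}.
3ce90a0 is not in that set, so it is not an ancestor of 6ccf9e5.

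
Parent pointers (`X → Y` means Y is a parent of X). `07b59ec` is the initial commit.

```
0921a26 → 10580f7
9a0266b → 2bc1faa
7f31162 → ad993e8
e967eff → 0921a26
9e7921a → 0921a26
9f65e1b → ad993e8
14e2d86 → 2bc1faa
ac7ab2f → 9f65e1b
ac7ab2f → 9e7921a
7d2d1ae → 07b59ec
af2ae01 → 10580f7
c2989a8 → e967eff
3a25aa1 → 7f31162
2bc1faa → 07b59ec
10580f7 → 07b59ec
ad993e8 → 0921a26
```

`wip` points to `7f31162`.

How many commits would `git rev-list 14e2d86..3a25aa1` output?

Reachable from 3a25aa1: {07b59ec, 0921a26, 10580f7, 3a25aa1, 7f31162, ad993e8}.
Reachable from 14e2d86: {07b59ec, 14e2d86, 2bc1faa}.
In 3a25aa1's history but not 14e2d86's: {0921a26, 10580f7, 3a25aa1, 7f31162, ad993e8} — 5 commits.

5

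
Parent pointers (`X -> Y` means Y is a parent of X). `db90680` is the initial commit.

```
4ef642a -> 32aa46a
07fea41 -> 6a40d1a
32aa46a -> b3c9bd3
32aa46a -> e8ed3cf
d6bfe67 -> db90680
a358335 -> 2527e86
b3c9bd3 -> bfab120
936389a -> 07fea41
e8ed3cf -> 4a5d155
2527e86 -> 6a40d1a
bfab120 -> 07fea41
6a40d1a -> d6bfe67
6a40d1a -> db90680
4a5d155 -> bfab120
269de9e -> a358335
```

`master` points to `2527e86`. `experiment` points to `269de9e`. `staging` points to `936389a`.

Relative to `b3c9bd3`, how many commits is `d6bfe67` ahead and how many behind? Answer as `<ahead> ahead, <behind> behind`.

Reachable from d6bfe67: {d6bfe67, db90680}.
Reachable from b3c9bd3: {07fea41, 6a40d1a, b3c9bd3, bfab120, d6bfe67, db90680}.
Only in d6bfe67's history (ahead): {} — 0.
Only in b3c9bd3's history (behind): {07fea41, 6a40d1a, b3c9bd3, bfab120} — 4.

0 ahead, 4 behind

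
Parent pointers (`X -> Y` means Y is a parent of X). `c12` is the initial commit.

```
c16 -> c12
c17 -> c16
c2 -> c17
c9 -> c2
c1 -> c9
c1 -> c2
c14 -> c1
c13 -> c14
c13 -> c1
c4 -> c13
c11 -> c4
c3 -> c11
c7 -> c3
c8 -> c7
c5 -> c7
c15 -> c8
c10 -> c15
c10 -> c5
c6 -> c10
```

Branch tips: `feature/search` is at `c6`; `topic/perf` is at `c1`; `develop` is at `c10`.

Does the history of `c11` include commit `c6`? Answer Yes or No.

Ancestors of c11: {c1, c11, c12, c13, c14, c16, c17, c2, c4, c9}.
c6 is not in that set, so it is not an ancestor of c11.

No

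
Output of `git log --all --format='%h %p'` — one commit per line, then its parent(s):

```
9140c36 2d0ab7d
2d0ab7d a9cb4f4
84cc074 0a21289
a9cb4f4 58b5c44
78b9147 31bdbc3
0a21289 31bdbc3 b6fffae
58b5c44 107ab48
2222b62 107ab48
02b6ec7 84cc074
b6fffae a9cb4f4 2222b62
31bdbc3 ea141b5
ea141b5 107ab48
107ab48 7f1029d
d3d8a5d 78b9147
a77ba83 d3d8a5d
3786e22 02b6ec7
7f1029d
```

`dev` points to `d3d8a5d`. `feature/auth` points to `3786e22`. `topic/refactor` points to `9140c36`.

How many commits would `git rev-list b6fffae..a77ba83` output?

5

Reachable from a77ba83: {107ab48, 31bdbc3, 78b9147, 7f1029d, a77ba83, d3d8a5d, ea141b5}.
Reachable from b6fffae: {107ab48, 2222b62, 58b5c44, 7f1029d, a9cb4f4, b6fffae}.
In a77ba83's history but not b6fffae's: {31bdbc3, 78b9147, a77ba83, d3d8a5d, ea141b5} — 5 commits.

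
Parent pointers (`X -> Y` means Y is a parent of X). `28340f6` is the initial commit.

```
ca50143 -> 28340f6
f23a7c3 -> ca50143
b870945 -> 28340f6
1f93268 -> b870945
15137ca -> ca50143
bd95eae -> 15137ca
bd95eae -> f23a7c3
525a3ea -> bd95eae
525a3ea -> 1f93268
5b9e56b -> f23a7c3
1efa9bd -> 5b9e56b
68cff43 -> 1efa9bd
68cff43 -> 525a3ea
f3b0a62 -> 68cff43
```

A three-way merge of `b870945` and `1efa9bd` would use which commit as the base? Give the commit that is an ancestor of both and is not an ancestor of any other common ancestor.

Ancestors of b870945: {28340f6, b870945}.
Ancestors of 1efa9bd: {1efa9bd, 28340f6, 5b9e56b, ca50143, f23a7c3}.
Common ancestors: {28340f6}.
The only common ancestor is 28340f6, so it is the merge base.

28340f6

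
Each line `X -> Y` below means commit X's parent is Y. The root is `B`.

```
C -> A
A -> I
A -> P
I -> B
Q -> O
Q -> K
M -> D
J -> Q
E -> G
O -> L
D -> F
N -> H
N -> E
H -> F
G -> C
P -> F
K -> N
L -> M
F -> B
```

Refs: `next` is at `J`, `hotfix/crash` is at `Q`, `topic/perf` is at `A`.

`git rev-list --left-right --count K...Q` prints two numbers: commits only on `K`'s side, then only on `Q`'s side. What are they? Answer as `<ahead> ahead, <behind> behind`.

0 ahead, 5 behind

Reachable from K: {A, B, C, E, F, G, H, I, K, N, P}.
Reachable from Q: {A, B, C, D, E, F, G, H, I, K, L, M, N, O, P, Q}.
Only in K's history (ahead): {} — 0.
Only in Q's history (behind): {D, L, M, O, Q} — 5.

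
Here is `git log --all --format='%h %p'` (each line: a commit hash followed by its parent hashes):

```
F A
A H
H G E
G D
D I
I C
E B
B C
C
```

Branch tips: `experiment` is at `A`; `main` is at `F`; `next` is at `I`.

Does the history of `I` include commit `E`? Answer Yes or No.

Ancestors of I: {C, I}.
E is not in that set, so it is not an ancestor of I.

No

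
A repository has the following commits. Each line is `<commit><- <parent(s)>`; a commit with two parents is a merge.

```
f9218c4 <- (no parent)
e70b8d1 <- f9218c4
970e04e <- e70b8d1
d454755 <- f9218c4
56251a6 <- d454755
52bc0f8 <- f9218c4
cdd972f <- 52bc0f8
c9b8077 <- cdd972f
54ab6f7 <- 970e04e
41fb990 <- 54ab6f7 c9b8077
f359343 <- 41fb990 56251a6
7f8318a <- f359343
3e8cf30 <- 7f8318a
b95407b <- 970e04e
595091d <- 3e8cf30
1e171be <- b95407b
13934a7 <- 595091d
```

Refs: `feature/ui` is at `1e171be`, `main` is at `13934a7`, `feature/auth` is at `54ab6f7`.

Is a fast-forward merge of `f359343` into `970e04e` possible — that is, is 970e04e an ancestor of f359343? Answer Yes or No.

Yes

A fast-forward from 970e04e to f359343 is possible iff 970e04e is an ancestor of f359343.
Ancestors of f359343: {41fb990, 52bc0f8, 54ab6f7, 56251a6, 970e04e, c9b8077, cdd972f, d454755, e70b8d1, f359343, f9218c4}.
970e04e is among them, so fast-forward is possible.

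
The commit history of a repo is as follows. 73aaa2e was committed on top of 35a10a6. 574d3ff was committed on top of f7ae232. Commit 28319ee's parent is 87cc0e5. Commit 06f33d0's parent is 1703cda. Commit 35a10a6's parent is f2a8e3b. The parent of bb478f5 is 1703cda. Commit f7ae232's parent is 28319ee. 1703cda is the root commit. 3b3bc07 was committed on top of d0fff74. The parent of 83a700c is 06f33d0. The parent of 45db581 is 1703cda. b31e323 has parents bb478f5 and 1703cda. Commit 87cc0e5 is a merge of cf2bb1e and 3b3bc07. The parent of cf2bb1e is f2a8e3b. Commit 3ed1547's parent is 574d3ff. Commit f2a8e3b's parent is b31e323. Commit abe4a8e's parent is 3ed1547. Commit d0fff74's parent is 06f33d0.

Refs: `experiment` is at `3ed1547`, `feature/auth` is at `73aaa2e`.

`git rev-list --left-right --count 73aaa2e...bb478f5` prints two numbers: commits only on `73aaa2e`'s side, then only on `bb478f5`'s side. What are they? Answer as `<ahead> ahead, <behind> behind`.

Reachable from 73aaa2e: {1703cda, 35a10a6, 73aaa2e, b31e323, bb478f5, f2a8e3b}.
Reachable from bb478f5: {1703cda, bb478f5}.
Only in 73aaa2e's history (ahead): {35a10a6, 73aaa2e, b31e323, f2a8e3b} — 4.
Only in bb478f5's history (behind): {} — 0.

4 ahead, 0 behind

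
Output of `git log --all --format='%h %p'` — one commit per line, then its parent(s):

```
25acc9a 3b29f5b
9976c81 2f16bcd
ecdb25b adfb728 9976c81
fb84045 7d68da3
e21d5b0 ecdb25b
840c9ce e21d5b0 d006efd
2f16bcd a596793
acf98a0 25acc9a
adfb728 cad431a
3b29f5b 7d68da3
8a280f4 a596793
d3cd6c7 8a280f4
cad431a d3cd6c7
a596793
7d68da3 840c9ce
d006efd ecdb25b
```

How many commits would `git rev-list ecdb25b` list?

Walking parent pointers from ecdb25b: reachable set = {2f16bcd, 8a280f4, 9976c81, a596793, adfb728, cad431a, d3cd6c7, ecdb25b}.
That is 8 commits.

8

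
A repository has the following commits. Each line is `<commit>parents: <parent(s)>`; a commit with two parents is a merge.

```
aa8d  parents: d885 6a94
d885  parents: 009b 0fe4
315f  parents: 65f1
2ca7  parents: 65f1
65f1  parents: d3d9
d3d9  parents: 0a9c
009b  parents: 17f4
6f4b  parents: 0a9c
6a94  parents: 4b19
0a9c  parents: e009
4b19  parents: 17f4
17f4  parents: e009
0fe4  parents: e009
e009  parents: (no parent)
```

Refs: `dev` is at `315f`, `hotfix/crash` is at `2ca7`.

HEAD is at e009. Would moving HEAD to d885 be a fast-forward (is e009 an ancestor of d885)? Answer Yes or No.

A fast-forward from e009 to d885 is possible iff e009 is an ancestor of d885.
Ancestors of d885: {009b, 0fe4, 17f4, d885, e009}.
e009 is among them, so fast-forward is possible.

Yes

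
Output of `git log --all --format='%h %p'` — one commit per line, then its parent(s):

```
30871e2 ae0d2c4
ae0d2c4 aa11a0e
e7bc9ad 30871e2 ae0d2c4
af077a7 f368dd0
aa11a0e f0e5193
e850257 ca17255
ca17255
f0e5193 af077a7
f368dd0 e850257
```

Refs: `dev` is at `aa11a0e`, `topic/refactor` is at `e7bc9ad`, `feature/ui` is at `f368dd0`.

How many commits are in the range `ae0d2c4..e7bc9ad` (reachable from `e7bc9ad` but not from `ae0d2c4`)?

2

Reachable from e7bc9ad: {30871e2, aa11a0e, ae0d2c4, af077a7, ca17255, e7bc9ad, e850257, f0e5193, f368dd0}.
Reachable from ae0d2c4: {aa11a0e, ae0d2c4, af077a7, ca17255, e850257, f0e5193, f368dd0}.
In e7bc9ad's history but not ae0d2c4's: {30871e2, e7bc9ad} — 2 commits.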